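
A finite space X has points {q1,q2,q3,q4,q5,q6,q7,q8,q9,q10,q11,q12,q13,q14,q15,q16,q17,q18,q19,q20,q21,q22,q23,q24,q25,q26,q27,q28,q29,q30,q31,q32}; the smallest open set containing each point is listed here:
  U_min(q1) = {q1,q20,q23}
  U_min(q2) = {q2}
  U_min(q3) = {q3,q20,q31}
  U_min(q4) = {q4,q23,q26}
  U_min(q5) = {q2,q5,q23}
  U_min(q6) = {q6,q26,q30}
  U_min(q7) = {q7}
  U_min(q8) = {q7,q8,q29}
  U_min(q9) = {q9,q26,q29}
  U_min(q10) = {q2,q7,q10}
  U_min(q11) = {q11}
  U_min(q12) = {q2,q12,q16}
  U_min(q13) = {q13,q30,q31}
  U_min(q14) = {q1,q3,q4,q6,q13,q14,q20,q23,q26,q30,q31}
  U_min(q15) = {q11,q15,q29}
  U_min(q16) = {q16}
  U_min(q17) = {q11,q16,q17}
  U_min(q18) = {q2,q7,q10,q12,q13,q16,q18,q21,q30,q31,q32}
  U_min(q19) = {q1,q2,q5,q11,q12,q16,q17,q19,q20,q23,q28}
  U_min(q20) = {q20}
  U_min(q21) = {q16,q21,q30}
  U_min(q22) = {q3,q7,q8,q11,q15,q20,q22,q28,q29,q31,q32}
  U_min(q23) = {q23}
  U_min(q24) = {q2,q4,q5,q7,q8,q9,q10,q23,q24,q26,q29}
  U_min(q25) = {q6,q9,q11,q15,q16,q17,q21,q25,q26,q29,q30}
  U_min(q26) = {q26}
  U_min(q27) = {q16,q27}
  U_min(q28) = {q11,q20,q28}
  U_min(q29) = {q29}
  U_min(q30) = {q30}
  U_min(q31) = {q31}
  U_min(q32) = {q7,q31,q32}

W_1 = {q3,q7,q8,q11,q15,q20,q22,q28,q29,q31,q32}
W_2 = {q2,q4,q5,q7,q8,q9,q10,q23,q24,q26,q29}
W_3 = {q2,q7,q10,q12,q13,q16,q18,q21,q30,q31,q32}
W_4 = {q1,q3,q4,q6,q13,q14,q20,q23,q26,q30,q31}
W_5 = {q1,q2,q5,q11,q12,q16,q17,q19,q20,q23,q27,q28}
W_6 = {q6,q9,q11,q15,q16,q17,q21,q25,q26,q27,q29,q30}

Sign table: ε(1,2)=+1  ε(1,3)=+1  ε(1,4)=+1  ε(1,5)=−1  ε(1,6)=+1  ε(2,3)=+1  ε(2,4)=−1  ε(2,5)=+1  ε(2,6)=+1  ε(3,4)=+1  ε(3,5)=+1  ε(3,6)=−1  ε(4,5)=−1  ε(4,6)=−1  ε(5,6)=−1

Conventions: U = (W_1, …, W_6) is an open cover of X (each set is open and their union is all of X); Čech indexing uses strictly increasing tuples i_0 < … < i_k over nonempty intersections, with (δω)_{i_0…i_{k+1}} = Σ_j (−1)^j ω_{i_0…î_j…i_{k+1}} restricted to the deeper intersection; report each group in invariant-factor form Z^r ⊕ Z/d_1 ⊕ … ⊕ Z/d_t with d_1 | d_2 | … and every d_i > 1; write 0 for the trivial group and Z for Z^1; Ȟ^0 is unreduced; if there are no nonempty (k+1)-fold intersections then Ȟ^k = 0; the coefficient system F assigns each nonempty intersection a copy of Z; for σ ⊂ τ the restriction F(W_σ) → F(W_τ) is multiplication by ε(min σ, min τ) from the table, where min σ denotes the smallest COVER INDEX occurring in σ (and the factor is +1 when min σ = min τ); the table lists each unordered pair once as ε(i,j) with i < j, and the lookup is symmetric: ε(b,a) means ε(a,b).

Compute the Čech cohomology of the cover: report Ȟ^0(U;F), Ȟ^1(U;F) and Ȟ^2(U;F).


intersection data:
  W12={q7,q8,q29} W13={q7,q31,q32} W14={q3,q20,q31} W15={q11,q20,q28} W16={q11,q15,q29} W23={q2,q7,q10} W24={q4,q23,q26} W25={q2,q5,q23} W26={q9,q26,q29} W34={q13,q30,q31} W35={q2,q12,q16} W36={q16,q21,q30} W45={q1,q20,q23} W46={q6,q26,q30} W56={q11,q16,q17,q27}
  W123={q7} W126={q29} W134={q31} W145={q20} W156={q11} W235={q2} W245={q23} W246={q26} W346={q30} W356={q16}
C dims 6,15,10; δ0: rk 6, SNF 1^5·2; δ1: rk 9, SNF 1^9
Ȟ^0 = (6 − 6) − 0 = 0, so Ȟ^0 ≅ 0
Ȟ^1 = (15 − 9) − 6 = 0 plus torsion [2], so Ȟ^1 ≅ Z/2
Ȟ^2 = (10 − 0) − 9 = 1, so Ȟ^2 ≅ Z

Ȟ^0 = 0, Ȟ^1 = Z/2 and Ȟ^2 = Z


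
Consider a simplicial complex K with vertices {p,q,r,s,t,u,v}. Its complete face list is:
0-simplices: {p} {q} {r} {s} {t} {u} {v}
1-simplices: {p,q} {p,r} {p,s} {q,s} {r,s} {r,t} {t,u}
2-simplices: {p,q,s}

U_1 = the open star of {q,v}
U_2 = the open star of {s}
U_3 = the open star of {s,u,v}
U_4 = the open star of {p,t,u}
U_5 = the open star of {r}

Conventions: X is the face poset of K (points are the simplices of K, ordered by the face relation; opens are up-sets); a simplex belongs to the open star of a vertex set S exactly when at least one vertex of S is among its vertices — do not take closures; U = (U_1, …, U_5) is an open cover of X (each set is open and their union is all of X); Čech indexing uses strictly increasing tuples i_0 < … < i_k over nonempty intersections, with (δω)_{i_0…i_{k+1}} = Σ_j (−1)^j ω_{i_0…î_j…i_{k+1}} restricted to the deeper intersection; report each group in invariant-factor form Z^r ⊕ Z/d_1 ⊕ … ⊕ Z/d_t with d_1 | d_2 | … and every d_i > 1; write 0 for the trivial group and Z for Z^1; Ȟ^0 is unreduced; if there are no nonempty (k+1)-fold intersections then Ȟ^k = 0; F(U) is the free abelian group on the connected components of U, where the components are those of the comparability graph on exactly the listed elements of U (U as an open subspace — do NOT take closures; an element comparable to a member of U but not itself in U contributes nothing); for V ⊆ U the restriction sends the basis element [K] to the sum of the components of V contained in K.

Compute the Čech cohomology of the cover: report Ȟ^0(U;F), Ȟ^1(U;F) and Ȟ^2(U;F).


nerve simplices:
  U1={{q},{v},{p,q},{q,s},{p,q,s}} U2={{s},{p,s},{q,s},{r,s},{p,q,s}} U3={{s},{u},{v},{p,s},{q,s},{r,s},{t,u},{p,q,s}} U4={{p},{t},{u},{p,q},{p,r},{p,s},{r,t},{t,u},{p,q,s}} U5={{r},{p,r},{r,s},{r,t}}
  U12={{q,s},{p,q,s}} U13={{v},{q,s},{p,q,s}} U14={{p,q},{p,q,s}} U23={{s},{p,s},{q,s},{r,s},{p,q,s}} U24={{p,s},{p,q,s}} U25={{r,s}} U34={{u},{p,s},{t,u},{p,q,s}} U35={{r,s}} U45={{p,r},{r,t}}
  U123={{q,s},{p,q,s}} U124={{p,q,s}} U134={{p,q,s}} U234={{p,s},{p,q,s}} U235={{r,s}}
  U1234={{p,q,s}}
components per intersection:
  U1: {{q},{p,q},{q,s},{p,q,s}} {{v}}
  U2: {{s},{p,s},{q,s},{r,s},{p,q,s}}
  U3: {{s},{p,s},{q,s},{r,s},{p,q,s}} {{u},{t,u}} {{v}}
  U4: {{p},{p,q},{p,r},{p,s},{p,q,s}} {{t},{u},{r,t},{t,u}}
  U5: {{r},{p,r},{r,s},{r,t}}
  U12: {{q,s},{p,q,s}}
  U13: {{v}} {{q,s},{p,q,s}}
  U14: {{p,q},{p,q,s}}
  U23: {{s},{p,s},{q,s},{r,s},{p,q,s}}
  U24: {{p,s},{p,q,s}}
  U25: {{r,s}}
  U34: {{u},{t,u}} {{p,s},{p,q,s}}
  U35: {{r,s}}
  U45: {{p,r}} {{r,t}}
  U123: {{q,s},{p,q,s}}
  U124: {{p,q,s}}
  U134: {{p,q,s}}
  U234: {{p,s},{p,q,s}}
  U235: {{r,s}}
  U1234: {{p,q,s}}
C dims 9,12,5,1; δ0: rk 7, SNF 1^7; δ1: rk 4, SNF 1^4; δ2: rk 1, SNF 1^1
degree 0: 9−7−0 = 2 → Ȟ^0 ≅ Z^2
degree 1: 12−4−7 = 1 → Ȟ^1 ≅ Z
degree 2: 5−1−4 = 0 → Ȟ^2 ≅ 0

Ȟ^0(U;F) ≅ Z^2; Ȟ^1(U;F) ≅ Z; Ȟ^2(U;F) ≅ 0


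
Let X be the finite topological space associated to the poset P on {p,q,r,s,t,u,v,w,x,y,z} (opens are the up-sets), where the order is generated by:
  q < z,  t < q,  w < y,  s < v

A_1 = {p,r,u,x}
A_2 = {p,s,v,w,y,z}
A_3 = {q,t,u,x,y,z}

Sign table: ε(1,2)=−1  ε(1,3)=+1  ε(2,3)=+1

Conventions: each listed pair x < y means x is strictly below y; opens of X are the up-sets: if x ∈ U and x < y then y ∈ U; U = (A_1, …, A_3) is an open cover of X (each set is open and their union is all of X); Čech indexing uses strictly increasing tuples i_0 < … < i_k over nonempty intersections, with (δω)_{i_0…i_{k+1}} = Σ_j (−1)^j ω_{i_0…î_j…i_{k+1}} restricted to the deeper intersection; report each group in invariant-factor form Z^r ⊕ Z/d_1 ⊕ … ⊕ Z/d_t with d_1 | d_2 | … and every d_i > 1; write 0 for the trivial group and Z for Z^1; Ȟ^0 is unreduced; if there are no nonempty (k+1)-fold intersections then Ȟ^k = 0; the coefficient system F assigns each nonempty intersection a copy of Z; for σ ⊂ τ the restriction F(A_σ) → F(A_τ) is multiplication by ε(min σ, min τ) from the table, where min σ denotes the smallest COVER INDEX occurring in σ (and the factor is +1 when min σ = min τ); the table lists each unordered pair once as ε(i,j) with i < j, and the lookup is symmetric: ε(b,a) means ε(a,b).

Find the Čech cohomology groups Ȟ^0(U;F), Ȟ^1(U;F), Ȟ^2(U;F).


nerve simplices:
  A12={p} A13={u,x} A23={y,z}
C dims 3,3; δ0: rk 3, SNF 1^2·2
degree 0: 3−3−0 = 0 → Ȟ^0 ≅ 0
degree 1: 3−0−3 = 0 plus torsion [2] → Ȟ^1 ≅ Z/2
degree 2: 0−0−0 = 0 → Ȟ^2 ≅ 0

Ȟ^0 ≅ 0, Ȟ^1 ≅ Z/2 and Ȟ^2 ≅ 0


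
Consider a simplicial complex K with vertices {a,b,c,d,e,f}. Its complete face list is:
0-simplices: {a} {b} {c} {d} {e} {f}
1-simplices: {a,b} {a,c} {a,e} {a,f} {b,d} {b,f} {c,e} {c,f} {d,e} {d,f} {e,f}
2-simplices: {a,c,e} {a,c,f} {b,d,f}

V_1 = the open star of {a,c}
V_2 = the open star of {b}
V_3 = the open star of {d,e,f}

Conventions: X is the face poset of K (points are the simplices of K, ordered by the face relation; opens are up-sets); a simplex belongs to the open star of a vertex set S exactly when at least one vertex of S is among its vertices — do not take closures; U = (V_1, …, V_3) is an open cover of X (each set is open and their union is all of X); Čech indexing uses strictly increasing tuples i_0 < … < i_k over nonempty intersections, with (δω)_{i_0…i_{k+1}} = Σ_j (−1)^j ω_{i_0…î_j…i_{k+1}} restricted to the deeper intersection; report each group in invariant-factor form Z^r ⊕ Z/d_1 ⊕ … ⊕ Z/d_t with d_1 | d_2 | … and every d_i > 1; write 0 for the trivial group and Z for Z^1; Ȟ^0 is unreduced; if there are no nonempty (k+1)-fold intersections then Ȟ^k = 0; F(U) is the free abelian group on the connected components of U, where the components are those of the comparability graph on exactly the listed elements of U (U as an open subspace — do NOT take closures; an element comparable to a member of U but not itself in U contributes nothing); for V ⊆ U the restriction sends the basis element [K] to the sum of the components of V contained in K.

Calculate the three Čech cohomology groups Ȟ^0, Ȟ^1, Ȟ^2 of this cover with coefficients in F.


Ȟ^0 = Z,  Ȟ^1 = Z^2,  Ȟ^2 = 0

cover nerve:
  V1={{a},{c},{a,b},{a,c},{a,e},{a,f},{c,e},{c,f},{a,c,e},{a,c,f}} V2={{b},{a,b},{b,d},{b,f},{b,d,f}} V3={{d},{e},{f},{a,e},{a,f},{b,d},{b,f},{c,e},{c,f},{d,e},{d,f},{e,f},{a,c,e},{a,c,f},{b,d,f}}
  V12={{a,b}} V13={{a,e},{a,f},{c,e},{c,f},{a,c,e},{a,c,f}} V23={{b,d},{b,f},{b,d,f}}
components per intersection:
  V1: {{a},{c},{a,b},{a,c},{a,e},{a,f},{c,e},{c,f},{a,c,e},{a,c,f}}
  V2: {{b},{a,b},{b,d},{b,f},{b,d,f}}
  V3: {{d},{e},{f},{a,e},{a,f},{b,d},{b,f},{c,e},{c,f},{d,e},{d,f},{e,f},{a,c,e},{a,c,f},{b,d,f}}
  V12: {{a,b}}
  V13: {{a,e},{c,e},{a,c,e}} {{a,f},{c,f},{a,c,f}}
  V23: {{b,d},{b,f},{b,d,f}}
C dims 3,4; δ0: rk 2, SNF 1^2
Ȟ^0: (3−2)−0=1 ⇒ Z
Ȟ^1: (4−0)−2=2 ⇒ Z^2
Ȟ^2: (0−0)−0=0 ⇒ 0


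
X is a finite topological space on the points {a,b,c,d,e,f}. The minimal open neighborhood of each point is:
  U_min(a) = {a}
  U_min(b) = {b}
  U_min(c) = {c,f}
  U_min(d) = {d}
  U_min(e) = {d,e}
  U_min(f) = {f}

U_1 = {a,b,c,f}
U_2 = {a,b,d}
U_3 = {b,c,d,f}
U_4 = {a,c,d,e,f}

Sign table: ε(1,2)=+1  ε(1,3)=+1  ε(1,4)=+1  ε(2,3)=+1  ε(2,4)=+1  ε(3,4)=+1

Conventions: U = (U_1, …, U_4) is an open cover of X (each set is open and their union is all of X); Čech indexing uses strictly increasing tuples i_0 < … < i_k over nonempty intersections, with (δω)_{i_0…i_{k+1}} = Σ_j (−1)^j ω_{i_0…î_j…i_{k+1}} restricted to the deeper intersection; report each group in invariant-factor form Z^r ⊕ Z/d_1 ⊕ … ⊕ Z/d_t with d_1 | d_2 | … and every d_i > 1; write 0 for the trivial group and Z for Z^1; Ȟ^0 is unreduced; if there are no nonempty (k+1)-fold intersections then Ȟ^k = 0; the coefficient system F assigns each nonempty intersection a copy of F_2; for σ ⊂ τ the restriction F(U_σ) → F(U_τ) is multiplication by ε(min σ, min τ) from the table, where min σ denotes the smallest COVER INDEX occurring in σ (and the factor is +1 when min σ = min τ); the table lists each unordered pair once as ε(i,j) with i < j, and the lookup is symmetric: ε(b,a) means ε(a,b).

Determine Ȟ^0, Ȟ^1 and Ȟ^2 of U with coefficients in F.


nerve of the cover:
  U12={a,b} U13={b,c,f} U14={a,c,f} U23={b,d} U24={a,d} U34={c,d,f}
  U123={b} U124={a} U134={c,f} U234={d}
C dims 4,6,4; δ0: rk_F2 3; δ1: rk_F2 3
Ȟ^0 = (4 − 3) − 0 = 1, so Ȟ^0 ≅ Z/2
Ȟ^1 = (6 − 3) − 3 = 0, so Ȟ^1 ≅ 0
Ȟ^2 = (4 − 0) − 3 = 1, so Ȟ^2 ≅ Z/2

Ȟ^0 = Z/2,  Ȟ^1 = 0,  Ȟ^2 = Z/2


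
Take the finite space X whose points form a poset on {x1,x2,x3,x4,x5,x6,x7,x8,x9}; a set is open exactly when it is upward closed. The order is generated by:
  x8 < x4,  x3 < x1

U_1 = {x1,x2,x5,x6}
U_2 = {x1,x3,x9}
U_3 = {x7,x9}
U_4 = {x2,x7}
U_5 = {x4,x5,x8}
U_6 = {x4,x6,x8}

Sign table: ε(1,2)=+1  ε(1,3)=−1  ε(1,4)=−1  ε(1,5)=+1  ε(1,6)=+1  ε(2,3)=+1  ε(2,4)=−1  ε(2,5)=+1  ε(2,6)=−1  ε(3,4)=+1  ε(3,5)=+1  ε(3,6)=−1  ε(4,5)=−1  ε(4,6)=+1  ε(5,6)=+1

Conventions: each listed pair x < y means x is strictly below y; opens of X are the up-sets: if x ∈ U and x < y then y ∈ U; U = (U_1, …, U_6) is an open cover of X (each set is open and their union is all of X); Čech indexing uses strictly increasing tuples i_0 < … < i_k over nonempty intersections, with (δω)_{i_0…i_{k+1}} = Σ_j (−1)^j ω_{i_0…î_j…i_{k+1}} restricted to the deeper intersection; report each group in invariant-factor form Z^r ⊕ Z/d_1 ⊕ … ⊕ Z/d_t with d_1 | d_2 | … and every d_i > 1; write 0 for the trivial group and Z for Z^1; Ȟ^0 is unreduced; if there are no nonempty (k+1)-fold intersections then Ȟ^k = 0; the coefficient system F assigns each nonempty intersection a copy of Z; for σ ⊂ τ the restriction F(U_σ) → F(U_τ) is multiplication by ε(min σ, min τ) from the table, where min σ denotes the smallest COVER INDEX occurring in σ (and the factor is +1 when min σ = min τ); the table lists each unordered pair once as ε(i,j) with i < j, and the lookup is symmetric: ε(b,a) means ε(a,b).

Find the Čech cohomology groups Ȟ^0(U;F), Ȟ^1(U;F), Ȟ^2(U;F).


cover nerve:
  U12={x1} U14={x2} U15={x5} U16={x6} U23={x9} U34={x7} U56={x4,x8}
C dims 6,7; δ0: rk 6, SNF 1^5·2
Ȟ^0: (6−6)−0=0 ⇒ 0
Ȟ^1: (7−0)−6=1 plus torsion [2] ⇒ Z ⊕ Z/2
Ȟ^2: (0−0)−0=0 ⇒ 0

Ȟ^0 ≅ 0, Ȟ^1 ≅ Z ⊕ Z/2, Ȟ^2 ≅ 0


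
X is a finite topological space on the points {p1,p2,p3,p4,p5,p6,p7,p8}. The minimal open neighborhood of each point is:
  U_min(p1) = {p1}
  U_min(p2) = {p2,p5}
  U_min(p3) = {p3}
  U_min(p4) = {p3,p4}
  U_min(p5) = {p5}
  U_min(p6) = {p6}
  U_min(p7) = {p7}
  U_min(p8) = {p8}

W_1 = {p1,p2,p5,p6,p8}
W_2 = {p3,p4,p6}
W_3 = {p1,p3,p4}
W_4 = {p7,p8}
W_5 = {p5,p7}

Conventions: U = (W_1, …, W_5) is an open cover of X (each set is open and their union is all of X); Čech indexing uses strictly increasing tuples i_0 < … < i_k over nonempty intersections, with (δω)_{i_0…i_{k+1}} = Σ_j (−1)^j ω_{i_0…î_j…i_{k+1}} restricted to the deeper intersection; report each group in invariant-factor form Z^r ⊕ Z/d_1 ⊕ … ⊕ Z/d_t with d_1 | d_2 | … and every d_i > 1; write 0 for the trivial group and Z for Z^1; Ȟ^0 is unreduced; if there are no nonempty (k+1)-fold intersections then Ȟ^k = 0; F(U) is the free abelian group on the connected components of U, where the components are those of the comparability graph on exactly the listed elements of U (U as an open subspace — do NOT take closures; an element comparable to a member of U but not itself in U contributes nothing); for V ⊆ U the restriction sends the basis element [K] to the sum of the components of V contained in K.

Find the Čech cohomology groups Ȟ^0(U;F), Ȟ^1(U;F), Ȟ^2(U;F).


nerve of the cover:
  W12={p6} W13={p1} W14={p8} W15={p5} W23={p3,p4} W45={p7}
components per intersection:
  W1: {p1} {p2,p5} {p6} {p8}
  W2: {p3,p4} {p6}
  W3: {p1} {p3,p4}
  W4: {p7} {p8}
  W5: {p5} {p7}
  W12: {p6}
  W13: {p1}
  W14: {p8}
  W15: {p5}
  W23: {p3,p4}
  W45: {p7}
C dims 12,6; δ0: rk 6, SNF 1^6
Ȟ^0 = (12 − 6) − 0 = 6, so Ȟ^0 ≅ Z^6
Ȟ^1 = (6 − 0) − 6 = 0, so Ȟ^1 ≅ 0
Ȟ^2 = (0 − 0) − 0 = 0, so Ȟ^2 ≅ 0

Ȟ^0 ≅ Z^6, Ȟ^1 ≅ 0 and Ȟ^2 ≅ 0


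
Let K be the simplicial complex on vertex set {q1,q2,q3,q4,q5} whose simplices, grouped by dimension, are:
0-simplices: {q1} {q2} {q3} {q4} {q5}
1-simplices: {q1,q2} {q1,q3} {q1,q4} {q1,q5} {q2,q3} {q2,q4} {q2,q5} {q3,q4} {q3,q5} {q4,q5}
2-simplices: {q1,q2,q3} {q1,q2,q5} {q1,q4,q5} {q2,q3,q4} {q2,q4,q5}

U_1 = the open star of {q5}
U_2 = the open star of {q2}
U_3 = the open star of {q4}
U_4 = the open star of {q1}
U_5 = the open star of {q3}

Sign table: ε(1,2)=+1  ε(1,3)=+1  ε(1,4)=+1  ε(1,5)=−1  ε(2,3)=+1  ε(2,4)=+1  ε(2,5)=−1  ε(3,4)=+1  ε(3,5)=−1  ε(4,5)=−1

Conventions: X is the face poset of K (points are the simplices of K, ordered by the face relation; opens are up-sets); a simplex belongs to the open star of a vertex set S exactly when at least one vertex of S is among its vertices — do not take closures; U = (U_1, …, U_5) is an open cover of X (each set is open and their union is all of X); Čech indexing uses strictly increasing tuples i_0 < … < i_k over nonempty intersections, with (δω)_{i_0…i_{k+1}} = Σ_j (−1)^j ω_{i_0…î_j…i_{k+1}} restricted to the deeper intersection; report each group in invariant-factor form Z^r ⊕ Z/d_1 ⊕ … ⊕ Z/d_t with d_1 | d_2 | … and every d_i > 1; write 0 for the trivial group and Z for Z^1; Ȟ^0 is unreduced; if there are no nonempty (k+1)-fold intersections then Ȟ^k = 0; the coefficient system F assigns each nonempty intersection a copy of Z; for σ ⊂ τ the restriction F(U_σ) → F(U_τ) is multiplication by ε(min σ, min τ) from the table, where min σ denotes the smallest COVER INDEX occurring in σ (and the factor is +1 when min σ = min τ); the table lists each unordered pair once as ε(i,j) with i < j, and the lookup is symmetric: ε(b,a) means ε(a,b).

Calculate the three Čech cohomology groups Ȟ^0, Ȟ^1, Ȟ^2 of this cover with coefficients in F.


intersection data:
  U1={{q5},{q1,q5},{q2,q5},{q3,q5},{q4,q5},{q1,q2,q5},{q1,q4,q5},{q2,q4,q5}} U2={{q2},{q1,q2},{q2,q3},{q2,q4},{q2,q5},{q1,q2,q3},{q1,q2,q5},{q2,q3,q4},{q2,q4,q5}} U3={{q4},{q1,q4},{q2,q4},{q3,q4},{q4,q5},{q1,q4,q5},{q2,q3,q4},{q2,q4,q5}} U4={{q1},{q1,q2},{q1,q3},{q1,q4},{q1,q5},{q1,q2,q3},{q1,q2,q5},{q1,q4,q5}} U5={{q3},{q1,q3},{q2,q3},{q3,q4},{q3,q5},{q1,q2,q3},{q2,q3,q4}}
  U12={{q2,q5},{q1,q2,q5},{q2,q4,q5}} U13={{q4,q5},{q1,q4,q5},{q2,q4,q5}} U14={{q1,q5},{q1,q2,q5},{q1,q4,q5}} U15={{q3,q5}} U23={{q2,q4},{q2,q3,q4},{q2,q4,q5}} U24={{q1,q2},{q1,q2,q3},{q1,q2,q5}} U25={{q2,q3},{q1,q2,q3},{q2,q3,q4}} U34={{q1,q4},{q1,q4,q5}} U35={{q3,q4},{q2,q3,q4}} U45={{q1,q3},{q1,q2,q3}}
  U123={{q2,q4,q5}} U124={{q1,q2,q5}} U134={{q1,q4,q5}} U235={{q2,q3,q4}} U245={{q1,q2,q3}}
C dims 5,10,5; δ0: rk 4, SNF 1^4; δ1: rk 5, SNF 1^5
Ȟ^0 = (5 − 4) − 0 = 1, so Ȟ^0 ≅ Z
Ȟ^1 = (10 − 5) − 4 = 1, so Ȟ^1 ≅ Z
Ȟ^2 = (5 − 0) − 5 = 0, so Ȟ^2 ≅ 0

Ȟ^0(U;F) ≅ Z, Ȟ^1(U;F) ≅ Z, Ȟ^2(U;F) ≅ 0


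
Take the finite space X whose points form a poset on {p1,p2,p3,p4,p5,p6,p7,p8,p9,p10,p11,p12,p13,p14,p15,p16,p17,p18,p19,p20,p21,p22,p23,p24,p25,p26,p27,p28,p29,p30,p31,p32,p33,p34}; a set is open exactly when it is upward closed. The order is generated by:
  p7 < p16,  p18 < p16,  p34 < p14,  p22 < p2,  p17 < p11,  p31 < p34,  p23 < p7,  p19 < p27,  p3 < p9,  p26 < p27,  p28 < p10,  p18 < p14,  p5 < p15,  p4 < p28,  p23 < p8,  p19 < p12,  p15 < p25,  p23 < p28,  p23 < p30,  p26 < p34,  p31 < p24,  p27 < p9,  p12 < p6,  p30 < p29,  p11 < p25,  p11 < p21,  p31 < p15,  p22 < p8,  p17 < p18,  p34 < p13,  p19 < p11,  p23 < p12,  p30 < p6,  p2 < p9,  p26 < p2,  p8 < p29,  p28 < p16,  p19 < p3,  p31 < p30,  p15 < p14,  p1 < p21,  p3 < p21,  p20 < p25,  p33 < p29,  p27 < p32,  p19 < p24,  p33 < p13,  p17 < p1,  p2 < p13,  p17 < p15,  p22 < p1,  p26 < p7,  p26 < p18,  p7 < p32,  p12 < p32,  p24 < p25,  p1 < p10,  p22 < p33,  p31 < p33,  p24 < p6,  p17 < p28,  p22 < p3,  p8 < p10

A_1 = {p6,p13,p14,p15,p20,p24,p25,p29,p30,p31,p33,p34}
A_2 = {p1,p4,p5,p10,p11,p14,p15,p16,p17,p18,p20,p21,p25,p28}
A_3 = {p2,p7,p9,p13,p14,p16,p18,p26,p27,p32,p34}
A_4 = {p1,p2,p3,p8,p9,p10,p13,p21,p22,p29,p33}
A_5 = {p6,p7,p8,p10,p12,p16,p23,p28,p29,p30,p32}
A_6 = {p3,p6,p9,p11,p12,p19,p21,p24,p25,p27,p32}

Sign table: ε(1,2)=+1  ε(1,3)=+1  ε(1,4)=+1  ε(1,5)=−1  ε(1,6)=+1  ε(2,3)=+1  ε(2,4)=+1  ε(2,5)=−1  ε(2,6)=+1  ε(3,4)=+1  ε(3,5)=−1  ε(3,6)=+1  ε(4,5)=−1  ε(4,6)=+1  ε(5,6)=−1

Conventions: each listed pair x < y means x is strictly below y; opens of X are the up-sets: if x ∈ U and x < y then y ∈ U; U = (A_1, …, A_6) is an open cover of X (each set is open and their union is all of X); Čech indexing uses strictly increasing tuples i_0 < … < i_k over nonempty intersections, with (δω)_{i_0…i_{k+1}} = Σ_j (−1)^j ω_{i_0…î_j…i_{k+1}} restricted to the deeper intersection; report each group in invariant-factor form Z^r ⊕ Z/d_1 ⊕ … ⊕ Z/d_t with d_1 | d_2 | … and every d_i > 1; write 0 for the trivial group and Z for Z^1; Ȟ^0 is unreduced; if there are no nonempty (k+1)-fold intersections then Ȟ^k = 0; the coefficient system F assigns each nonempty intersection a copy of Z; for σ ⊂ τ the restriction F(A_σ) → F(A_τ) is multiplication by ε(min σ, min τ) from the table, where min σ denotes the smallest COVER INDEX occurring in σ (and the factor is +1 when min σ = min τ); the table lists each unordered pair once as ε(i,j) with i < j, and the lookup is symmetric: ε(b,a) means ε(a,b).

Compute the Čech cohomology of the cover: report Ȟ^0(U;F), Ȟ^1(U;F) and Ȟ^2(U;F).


Ȟ^0 ≅ Z, Ȟ^1 ≅ 0 and Ȟ^2 ≅ Z/2

nerve of the cover:
  A12={p14,p15,p20,p25} A13={p13,p14,p34} A14={p13,p29,p33} A15={p6,p29,p30} A16={p6,p24,p25} A23={p14,p16,p18} A24={p1,p10,p21} A25={p10,p16,p28} A26={p11,p21,p25} A34={p2,p9,p13} A35={p7,p16,p32} A36={p9,p27,p32} A45={p8,p10,p29} A46={p3,p9,p21} A56={p6,p12,p32}
  A123={p14} A126={p25} A134={p13} A145={p29} A156={p6} A235={p16} A245={p10} A246={p21} A346={p9} A356={p32}
C dims 6,15,10; δ0: rk 5, SNF 1^5; δ1: rk 10, SNF 1^9·2
Ȟ^0 = (6 − 5) − 0 = 1, so Ȟ^0 ≅ Z
Ȟ^1 = (15 − 10) − 5 = 0, so Ȟ^1 ≅ 0
Ȟ^2 = (10 − 0) − 10 = 0 plus torsion [2], so Ȟ^2 ≅ Z/2


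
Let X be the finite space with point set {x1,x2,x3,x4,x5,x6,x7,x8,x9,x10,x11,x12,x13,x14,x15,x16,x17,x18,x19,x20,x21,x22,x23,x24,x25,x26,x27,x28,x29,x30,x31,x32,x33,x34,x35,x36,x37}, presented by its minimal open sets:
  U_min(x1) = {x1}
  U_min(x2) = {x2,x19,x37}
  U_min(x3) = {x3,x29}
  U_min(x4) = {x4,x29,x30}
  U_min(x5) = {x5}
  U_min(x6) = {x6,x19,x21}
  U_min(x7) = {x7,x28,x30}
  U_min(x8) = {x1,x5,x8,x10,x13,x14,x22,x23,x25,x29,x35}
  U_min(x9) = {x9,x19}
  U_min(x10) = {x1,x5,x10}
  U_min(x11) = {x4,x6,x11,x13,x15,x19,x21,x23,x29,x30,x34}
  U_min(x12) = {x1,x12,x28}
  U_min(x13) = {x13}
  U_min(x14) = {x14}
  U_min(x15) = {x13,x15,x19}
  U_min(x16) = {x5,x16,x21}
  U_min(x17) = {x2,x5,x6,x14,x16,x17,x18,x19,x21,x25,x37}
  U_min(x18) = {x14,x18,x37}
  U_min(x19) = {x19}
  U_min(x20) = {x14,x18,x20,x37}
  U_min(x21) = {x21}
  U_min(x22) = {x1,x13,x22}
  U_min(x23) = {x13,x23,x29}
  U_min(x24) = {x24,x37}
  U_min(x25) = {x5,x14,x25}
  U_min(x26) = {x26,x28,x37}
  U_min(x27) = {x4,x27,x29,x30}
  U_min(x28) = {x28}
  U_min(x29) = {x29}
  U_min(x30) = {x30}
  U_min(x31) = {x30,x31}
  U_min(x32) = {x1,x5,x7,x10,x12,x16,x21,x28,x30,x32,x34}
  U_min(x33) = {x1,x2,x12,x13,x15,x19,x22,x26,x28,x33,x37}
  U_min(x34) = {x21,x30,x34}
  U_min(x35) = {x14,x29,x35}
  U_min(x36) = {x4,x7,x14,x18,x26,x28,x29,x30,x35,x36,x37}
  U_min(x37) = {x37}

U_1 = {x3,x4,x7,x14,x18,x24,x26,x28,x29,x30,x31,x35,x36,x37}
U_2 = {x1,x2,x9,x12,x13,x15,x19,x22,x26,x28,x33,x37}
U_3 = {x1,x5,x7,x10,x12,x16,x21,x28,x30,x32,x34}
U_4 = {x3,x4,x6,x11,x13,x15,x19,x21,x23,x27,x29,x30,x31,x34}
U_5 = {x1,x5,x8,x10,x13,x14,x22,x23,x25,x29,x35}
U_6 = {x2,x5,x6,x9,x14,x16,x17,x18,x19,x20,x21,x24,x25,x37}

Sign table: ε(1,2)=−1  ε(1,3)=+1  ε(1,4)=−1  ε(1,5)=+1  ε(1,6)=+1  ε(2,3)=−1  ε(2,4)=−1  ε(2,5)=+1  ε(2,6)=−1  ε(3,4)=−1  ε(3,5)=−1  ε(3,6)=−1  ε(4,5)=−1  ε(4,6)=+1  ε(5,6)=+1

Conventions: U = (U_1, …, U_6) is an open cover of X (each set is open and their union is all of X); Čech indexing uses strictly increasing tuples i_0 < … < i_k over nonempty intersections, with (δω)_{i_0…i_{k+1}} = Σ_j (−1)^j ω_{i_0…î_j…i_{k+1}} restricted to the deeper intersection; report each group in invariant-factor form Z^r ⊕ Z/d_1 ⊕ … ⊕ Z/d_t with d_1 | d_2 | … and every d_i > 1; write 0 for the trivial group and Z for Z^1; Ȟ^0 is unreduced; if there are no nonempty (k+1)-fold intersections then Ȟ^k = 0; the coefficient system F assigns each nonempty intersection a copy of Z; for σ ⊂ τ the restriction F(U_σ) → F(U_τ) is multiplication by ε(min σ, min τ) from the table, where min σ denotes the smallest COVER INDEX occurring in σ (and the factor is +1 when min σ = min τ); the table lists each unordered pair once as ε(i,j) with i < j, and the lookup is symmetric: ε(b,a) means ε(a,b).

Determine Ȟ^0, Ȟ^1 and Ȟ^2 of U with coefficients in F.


nerve of the cover:
  U12={x26,x28,x37} U13={x7,x28,x30} U14={x3,x4,x29,x30,x31} U15={x14,x29,x35} U16={x14,x18,x24,x37} U23={x1,x12,x28} U24={x13,x15,x19} U25={x1,x13,x22} U26={x2,x9,x19,x37} U34={x21,x30,x34} U35={x1,x5,x10} U36={x5,x16,x21} U45={x13,x23,x29} U46={x6,x19,x21} U56={x5,x14,x25}
  U123={x28} U126={x37} U134={x30} U145={x29} U156={x14} U235={x1} U245={x13} U246={x19} U346={x21} U356={x5}
C dims 6,15,10; δ0: rk 6, SNF 1^5·2; δ1: rk 9, SNF 1^9
Ȟ^0 = (6 − 6) − 0 = 0, so Ȟ^0 ≅ 0
Ȟ^1 = (15 − 9) − 6 = 0 plus torsion [2], so Ȟ^1 ≅ Z/2
Ȟ^2 = (10 − 0) − 9 = 1, so Ȟ^2 ≅ Z

Ȟ^0(U;F) ≅ 0, Ȟ^1(U;F) ≅ Z/2, Ȟ^2(U;F) ≅ Z


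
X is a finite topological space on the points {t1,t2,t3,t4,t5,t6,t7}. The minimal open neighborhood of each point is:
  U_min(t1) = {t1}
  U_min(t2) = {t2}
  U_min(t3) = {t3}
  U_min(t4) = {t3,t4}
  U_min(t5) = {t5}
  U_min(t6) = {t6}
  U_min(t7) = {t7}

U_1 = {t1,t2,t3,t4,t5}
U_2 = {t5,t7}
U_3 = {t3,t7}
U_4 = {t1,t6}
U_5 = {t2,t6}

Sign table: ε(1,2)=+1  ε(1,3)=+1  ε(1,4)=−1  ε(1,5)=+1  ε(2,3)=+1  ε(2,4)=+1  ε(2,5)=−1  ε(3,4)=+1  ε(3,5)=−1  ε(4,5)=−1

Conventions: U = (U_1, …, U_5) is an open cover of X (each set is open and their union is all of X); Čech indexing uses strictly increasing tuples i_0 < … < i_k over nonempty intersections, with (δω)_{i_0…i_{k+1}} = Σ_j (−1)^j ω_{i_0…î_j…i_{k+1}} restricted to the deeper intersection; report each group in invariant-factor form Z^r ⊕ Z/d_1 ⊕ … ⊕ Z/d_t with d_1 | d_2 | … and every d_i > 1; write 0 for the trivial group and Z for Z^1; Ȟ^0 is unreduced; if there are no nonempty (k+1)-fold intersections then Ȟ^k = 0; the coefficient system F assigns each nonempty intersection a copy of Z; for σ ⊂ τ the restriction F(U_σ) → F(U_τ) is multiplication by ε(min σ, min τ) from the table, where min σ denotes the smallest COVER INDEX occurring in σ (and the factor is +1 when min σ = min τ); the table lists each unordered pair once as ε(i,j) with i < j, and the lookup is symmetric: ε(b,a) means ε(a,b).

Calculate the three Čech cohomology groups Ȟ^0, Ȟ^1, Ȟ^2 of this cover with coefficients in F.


Ȟ^0(U;F) ≅ Z,  Ȟ^1(U;F) ≅ Z^2,  Ȟ^2(U;F) ≅ 0

nerve simplices:
  U12={t5} U13={t3} U14={t1} U15={t2} U23={t7} U45={t6}
C dims 5,6; δ0: rk 4, SNF 1^4
degree 0: 5−4−0 = 1 → Ȟ^0 ≅ Z
degree 1: 6−0−4 = 2 → Ȟ^1 ≅ Z^2
degree 2: 0−0−0 = 0 → Ȟ^2 ≅ 0


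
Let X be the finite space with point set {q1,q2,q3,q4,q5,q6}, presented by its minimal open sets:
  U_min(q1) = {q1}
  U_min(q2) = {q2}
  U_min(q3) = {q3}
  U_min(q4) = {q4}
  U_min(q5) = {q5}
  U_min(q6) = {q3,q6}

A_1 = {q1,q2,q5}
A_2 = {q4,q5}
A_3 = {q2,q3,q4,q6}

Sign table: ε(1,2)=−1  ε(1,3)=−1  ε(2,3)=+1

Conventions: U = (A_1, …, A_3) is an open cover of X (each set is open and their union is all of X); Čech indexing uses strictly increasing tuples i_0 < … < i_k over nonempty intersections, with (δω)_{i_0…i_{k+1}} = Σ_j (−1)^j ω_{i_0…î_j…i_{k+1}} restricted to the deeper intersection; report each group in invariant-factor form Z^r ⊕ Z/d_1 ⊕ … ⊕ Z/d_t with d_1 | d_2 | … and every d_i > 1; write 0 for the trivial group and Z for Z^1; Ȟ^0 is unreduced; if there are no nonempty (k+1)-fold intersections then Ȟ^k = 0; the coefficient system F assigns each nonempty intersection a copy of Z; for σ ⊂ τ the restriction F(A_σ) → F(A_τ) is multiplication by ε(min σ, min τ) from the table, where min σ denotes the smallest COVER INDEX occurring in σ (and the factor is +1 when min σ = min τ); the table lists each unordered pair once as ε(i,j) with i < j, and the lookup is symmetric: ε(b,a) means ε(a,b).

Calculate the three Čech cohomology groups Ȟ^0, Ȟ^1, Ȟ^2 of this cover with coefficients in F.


cover nerve:
  A12={q5} A13={q2} A23={q4}
C dims 3,3; δ0: rk 2, SNF 1^2
Ȟ^0: (3−2)−0=1 ⇒ Z
Ȟ^1: (3−0)−2=1 ⇒ Z
Ȟ^2: (0−0)−0=0 ⇒ 0

Ȟ^0 ≅ Z,  Ȟ^1 ≅ Z,  Ȟ^2 ≅ 0


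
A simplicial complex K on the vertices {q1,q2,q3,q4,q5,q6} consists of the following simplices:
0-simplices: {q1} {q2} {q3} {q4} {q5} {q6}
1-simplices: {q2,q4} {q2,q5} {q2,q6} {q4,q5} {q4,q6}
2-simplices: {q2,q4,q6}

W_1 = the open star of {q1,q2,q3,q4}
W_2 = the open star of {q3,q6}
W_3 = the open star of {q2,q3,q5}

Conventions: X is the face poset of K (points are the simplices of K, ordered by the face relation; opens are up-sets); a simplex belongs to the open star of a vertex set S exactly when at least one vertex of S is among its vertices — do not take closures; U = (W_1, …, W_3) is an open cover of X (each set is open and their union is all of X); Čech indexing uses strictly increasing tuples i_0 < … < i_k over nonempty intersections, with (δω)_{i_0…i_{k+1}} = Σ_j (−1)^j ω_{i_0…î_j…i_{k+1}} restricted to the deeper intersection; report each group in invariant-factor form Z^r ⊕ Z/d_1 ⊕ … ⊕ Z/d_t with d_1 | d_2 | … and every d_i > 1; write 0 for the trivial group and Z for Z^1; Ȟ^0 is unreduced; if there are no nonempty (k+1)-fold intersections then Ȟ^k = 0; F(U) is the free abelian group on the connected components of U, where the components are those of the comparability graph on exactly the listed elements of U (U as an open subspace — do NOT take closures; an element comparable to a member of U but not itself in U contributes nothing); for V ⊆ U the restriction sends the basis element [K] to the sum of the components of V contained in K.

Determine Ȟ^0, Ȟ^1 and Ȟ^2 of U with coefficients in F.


Ȟ^0(U;F) ≅ Z^3, Ȟ^1(U;F) ≅ Z, Ȟ^2(U;F) ≅ 0

nerve simplices:
  W1={{q1},{q2},{q3},{q4},{q2,q4},{q2,q5},{q2,q6},{q4,q5},{q4,q6},{q2,q4,q6}} W2={{q3},{q6},{q2,q6},{q4,q6},{q2,q4,q6}} W3={{q2},{q3},{q5},{q2,q4},{q2,q5},{q2,q6},{q4,q5},{q2,q4,q6}}
  W12={{q3},{q2,q6},{q4,q6},{q2,q4,q6}} W13={{q2},{q3},{q2,q4},{q2,q5},{q2,q6},{q4,q5},{q2,q4,q6}} W23={{q3},{q2,q6},{q2,q4,q6}}
  W123={{q3},{q2,q6},{q2,q4,q6}}
components per intersection:
  W1: {{q1}} {{q2},{q4},{q2,q4},{q2,q5},{q2,q6},{q4,q5},{q4,q6},{q2,q4,q6}} {{q3}}
  W2: {{q3}} {{q6},{q2,q6},{q4,q6},{q2,q4,q6}}
  W3: {{q2},{q5},{q2,q4},{q2,q5},{q2,q6},{q4,q5},{q2,q4,q6}} {{q3}}
  W12: {{q3}} {{q2,q6},{q4,q6},{q2,q4,q6}}
  W13: {{q2},{q2,q4},{q2,q5},{q2,q6},{q2,q4,q6}} {{q3}} {{q4,q5}}
  W23: {{q3}} {{q2,q6},{q2,q4,q6}}
  W123: {{q3}} {{q2,q6},{q2,q4,q6}}
C dims 7,7,2; δ0: rk 4, SNF 1^4; δ1: rk 2, SNF 1^2
degree 0: 7−4−0 = 3 → Ȟ^0 ≅ Z^3
degree 1: 7−2−4 = 1 → Ȟ^1 ≅ Z
degree 2: 2−0−2 = 0 → Ȟ^2 ≅ 0


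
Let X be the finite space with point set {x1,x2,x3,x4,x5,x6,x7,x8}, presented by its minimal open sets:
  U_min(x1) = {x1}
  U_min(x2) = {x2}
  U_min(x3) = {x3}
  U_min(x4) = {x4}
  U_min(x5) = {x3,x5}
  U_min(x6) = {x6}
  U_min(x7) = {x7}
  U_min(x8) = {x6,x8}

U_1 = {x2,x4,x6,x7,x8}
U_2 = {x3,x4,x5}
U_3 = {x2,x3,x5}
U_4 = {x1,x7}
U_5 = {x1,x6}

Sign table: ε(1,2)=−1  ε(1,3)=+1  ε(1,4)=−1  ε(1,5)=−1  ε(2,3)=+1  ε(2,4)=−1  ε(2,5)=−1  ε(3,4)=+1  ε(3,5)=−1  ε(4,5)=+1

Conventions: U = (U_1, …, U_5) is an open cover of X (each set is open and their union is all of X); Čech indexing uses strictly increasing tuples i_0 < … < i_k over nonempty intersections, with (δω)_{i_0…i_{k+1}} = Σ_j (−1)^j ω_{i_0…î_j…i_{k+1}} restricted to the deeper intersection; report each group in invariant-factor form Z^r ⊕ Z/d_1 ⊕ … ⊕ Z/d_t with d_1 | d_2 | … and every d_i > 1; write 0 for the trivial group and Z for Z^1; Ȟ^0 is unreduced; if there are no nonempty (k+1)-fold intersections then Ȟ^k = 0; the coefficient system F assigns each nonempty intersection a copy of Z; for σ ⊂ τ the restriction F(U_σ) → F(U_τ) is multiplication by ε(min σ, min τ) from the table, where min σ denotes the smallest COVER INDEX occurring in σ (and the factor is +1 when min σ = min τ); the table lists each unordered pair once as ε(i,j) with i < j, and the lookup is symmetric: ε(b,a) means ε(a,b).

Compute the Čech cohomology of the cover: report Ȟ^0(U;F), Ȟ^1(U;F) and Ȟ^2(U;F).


cover nerve:
  U12={x4} U13={x2} U14={x7} U15={x6} U23={x3,x5} U45={x1}
C dims 5,6; δ0: rk 5, SNF 1^4·2
Ȟ^0: (5−5)−0=0 ⇒ 0
Ȟ^1: (6−0)−5=1 plus torsion [2] ⇒ Z ⊕ Z/2
Ȟ^2: (0−0)−0=0 ⇒ 0

Ȟ^0 ≅ 0, Ȟ^1 ≅ Z ⊕ Z/2 and Ȟ^2 ≅ 0


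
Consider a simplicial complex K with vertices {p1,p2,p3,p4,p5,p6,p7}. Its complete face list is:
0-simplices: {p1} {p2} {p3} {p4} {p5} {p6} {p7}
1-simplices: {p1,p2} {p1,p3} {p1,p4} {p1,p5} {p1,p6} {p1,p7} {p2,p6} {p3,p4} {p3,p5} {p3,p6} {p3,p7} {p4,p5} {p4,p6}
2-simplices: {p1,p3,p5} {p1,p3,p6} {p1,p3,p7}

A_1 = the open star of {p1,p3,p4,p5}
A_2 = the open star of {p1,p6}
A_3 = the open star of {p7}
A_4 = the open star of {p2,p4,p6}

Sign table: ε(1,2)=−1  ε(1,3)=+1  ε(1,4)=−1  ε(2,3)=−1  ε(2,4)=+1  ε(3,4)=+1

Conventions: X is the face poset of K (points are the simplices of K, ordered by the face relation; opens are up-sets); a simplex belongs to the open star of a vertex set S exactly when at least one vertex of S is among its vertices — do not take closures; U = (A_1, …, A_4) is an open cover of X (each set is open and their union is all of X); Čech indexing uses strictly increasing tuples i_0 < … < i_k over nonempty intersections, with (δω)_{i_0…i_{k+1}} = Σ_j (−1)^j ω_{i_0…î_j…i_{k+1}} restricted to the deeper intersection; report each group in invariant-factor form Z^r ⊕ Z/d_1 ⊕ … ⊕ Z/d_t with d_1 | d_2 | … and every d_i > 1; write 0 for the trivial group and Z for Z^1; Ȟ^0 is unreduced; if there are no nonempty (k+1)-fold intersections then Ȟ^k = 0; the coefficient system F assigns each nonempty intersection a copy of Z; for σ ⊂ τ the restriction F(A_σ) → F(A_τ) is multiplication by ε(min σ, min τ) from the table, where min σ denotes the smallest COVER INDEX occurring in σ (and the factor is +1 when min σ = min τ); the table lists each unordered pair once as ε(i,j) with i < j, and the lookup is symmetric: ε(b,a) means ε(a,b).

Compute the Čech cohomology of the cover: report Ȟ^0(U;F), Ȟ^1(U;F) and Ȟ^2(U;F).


Ȟ^0(U;F) ≅ Z, Ȟ^1(U;F) ≅ 0 and Ȟ^2(U;F) ≅ 0

cover nerve:
  A1={{p1},{p3},{p4},{p5},{p1,p2},{p1,p3},{p1,p4},{p1,p5},{p1,p6},{p1,p7},{p3,p4},{p3,p5},{p3,p6},{p3,p7},{p4,p5},{p4,p6},{p1,p3,p5},{p1,p3,p6},{p1,p3,p7}} A2={{p1},{p6},{p1,p2},{p1,p3},{p1,p4},{p1,p5},{p1,p6},{p1,p7},{p2,p6},{p3,p6},{p4,p6},{p1,p3,p5},{p1,p3,p6},{p1,p3,p7}} A3={{p7},{p1,p7},{p3,p7},{p1,p3,p7}} A4={{p2},{p4},{p6},{p1,p2},{p1,p4},{p1,p6},{p2,p6},{p3,p4},{p3,p6},{p4,p5},{p4,p6},{p1,p3,p6}}
  A12={{p1},{p1,p2},{p1,p3},{p1,p4},{p1,p5},{p1,p6},{p1,p7},{p3,p6},{p4,p6},{p1,p3,p5},{p1,p3,p6},{p1,p3,p7}} A13={{p1,p7},{p3,p7},{p1,p3,p7}} A14={{p4},{p1,p2},{p1,p4},{p1,p6},{p3,p4},{p3,p6},{p4,p5},{p4,p6},{p1,p3,p6}} A23={{p1,p7},{p1,p3,p7}} A24={{p6},{p1,p2},{p1,p4},{p1,p6},{p2,p6},{p3,p6},{p4,p6},{p1,p3,p6}}
  A123={{p1,p7},{p1,p3,p7}} A124={{p1,p2},{p1,p4},{p1,p6},{p3,p6},{p4,p6},{p1,p3,p6}}
C dims 4,5,2; δ0: rk 3, SNF 1^3; δ1: rk 2, SNF 1^2
Ȟ^0: (4−3)−0=1 ⇒ Z
Ȟ^1: (5−2)−3=0 ⇒ 0
Ȟ^2: (2−0)−2=0 ⇒ 0


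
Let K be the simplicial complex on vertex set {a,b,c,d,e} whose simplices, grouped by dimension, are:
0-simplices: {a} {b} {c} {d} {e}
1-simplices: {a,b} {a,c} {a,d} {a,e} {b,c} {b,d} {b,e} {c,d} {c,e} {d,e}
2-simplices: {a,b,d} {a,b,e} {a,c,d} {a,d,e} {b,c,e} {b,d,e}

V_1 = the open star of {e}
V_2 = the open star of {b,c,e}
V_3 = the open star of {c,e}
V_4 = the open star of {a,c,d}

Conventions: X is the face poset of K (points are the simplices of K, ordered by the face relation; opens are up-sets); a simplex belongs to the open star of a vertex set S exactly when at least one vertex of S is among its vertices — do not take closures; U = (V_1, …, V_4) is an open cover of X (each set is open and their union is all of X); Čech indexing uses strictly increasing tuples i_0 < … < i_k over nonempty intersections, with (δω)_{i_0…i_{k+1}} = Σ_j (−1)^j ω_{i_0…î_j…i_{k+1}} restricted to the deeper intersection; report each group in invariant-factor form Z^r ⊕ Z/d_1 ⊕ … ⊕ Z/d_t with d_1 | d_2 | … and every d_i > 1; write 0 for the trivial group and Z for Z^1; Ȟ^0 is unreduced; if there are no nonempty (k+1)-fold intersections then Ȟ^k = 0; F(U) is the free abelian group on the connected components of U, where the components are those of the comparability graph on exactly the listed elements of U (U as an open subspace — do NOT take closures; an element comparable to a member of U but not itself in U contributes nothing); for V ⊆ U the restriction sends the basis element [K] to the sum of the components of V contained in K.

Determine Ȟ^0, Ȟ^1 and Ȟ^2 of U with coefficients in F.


nerve of the cover:
  V1={{e},{a,e},{b,e},{c,e},{d,e},{a,b,e},{a,d,e},{b,c,e},{b,d,e}} V2={{b},{c},{e},{a,b},{a,c},{a,e},{b,c},{b,d},{b,e},{c,d},{c,e},{d,e},{a,b,d},{a,b,e},{a,c,d},{a,d,e},{b,c,e},{b,d,e}} V3={{c},{e},{a,c},{a,e},{b,c},{b,e},{c,d},{c,e},{d,e},{a,b,e},{a,c,d},{a,d,e},{b,c,e},{b,d,e}} V4={{a},{c},{d},{a,b},{a,c},{a,d},{a,e},{b,c},{b,d},{c,d},{c,e},{d,e},{a,b,d},{a,b,e},{a,c,d},{a,d,e},{b,c,e},{b,d,e}}
  V12={{e},{a,e},{b,e},{c,e},{d,e},{a,b,e},{a,d,e},{b,c,e},{b,d,e}} V13={{e},{a,e},{b,e},{c,e},{d,e},{a,b,e},{a,d,e},{b,c,e},{b,d,e}} V14={{a,e},{c,e},{d,e},{a,b,e},{a,d,e},{b,c,e},{b,d,e}} V23={{c},{e},{a,c},{a,e},{b,c},{b,e},{c,d},{c,e},{d,e},{a,b,e},{a,c,d},{a,d,e},{b,c,e},{b,d,e}} V24={{c},{a,b},{a,c},{a,e},{b,c},{b,d},{c,d},{c,e},{d,e},{a,b,d},{a,b,e},{a,c,d},{a,d,e},{b,c,e},{b,d,e}} V34={{c},{a,c},{a,e},{b,c},{c,d},{c,e},{d,e},{a,b,e},{a,c,d},{a,d,e},{b,c,e},{b,d,e}}
  V123={{e},{a,e},{b,e},{c,e},{d,e},{a,b,e},{a,d,e},{b,c,e},{b,d,e}} V124={{a,e},{c,e},{d,e},{a,b,e},{a,d,e},{b,c,e},{b,d,e}} V134={{a,e},{c,e},{d,e},{a,b,e},{a,d,e},{b,c,e},{b,d,e}} V234={{c},{a,c},{a,e},{b,c},{c,d},{c,e},{d,e},{a,b,e},{a,c,d},{a,d,e},{b,c,e},{b,d,e}}
  V1234={{a,e},{c,e},{d,e},{a,b,e},{a,d,e},{b,c,e},{b,d,e}}
components per intersection:
  V1: {{e},{a,e},{b,e},{c,e},{d,e},{a,b,e},{a,d,e},{b,c,e},{b,d,e}}
  V2: {{b},{c},{e},{a,b},{a,c},{a,e},{b,c},{b,d},{b,e},{c,d},{c,e},{d,e},{a,b,d},{a,b,e},{a,c,d},{a,d,e},{b,c,e},{b,d,e}}
  V3: {{c},{e},{a,c},{a,e},{b,c},{b,e},{c,d},{c,e},{d,e},{a,b,e},{a,c,d},{a,d,e},{b,c,e},{b,d,e}}
  V4: {{a},{c},{d},{a,b},{a,c},{a,d},{a,e},{b,c},{b,d},{c,d},{c,e},{d,e},{a,b,d},{a,b,e},{a,c,d},{a,d,e},{b,c,e},{b,d,e}}
  V12: {{e},{a,e},{b,e},{c,e},{d,e},{a,b,e},{a,d,e},{b,c,e},{b,d,e}}
  V13: {{e},{a,e},{b,e},{c,e},{d,e},{a,b,e},{a,d,e},{b,c,e},{b,d,e}}
  V14: {{a,e},{d,e},{a,b,e},{a,d,e},{b,d,e}} {{c,e},{b,c,e}}
  V23: {{c},{e},{a,c},{a,e},{b,c},{b,e},{c,d},{c,e},{d,e},{a,b,e},{a,c,d},{a,d,e},{b,c,e},{b,d,e}}
  V24: {{c},{a,c},{b,c},{c,d},{c,e},{a,c,d},{b,c,e}} {{a,b},{a,e},{b,d},{d,e},{a,b,d},{a,b,e},{a,d,e},{b,d,e}}
  V34: {{c},{a,c},{b,c},{c,d},{c,e},{a,c,d},{b,c,e}} {{a,e},{d,e},{a,b,e},{a,d,e},{b,d,e}}
  V123: {{e},{a,e},{b,e},{c,e},{d,e},{a,b,e},{a,d,e},{b,c,e},{b,d,e}}
  V124: {{a,e},{d,e},{a,b,e},{a,d,e},{b,d,e}} {{c,e},{b,c,e}}
  V134: {{a,e},{d,e},{a,b,e},{a,d,e},{b,d,e}} {{c,e},{b,c,e}}
  V234: {{c},{a,c},{b,c},{c,d},{c,e},{a,c,d},{b,c,e}} {{a,e},{d,e},{a,b,e},{a,d,e},{b,d,e}}
  V1234: {{a,e},{d,e},{a,b,e},{a,d,e},{b,d,e}} {{c,e},{b,c,e}}
C dims 4,9,7,2; δ0: rk 3, SNF 1^3; δ1: rk 5, SNF 1^5; δ2: rk 2, SNF 1^2
Ȟ^0 = (4 − 3) − 0 = 1, so Ȟ^0 ≅ Z
Ȟ^1 = (9 − 5) − 3 = 1, so Ȟ^1 ≅ Z
Ȟ^2 = (7 − 2) − 5 = 0, so Ȟ^2 ≅ 0

Ȟ^0 = Z,  Ȟ^1 = Z,  Ȟ^2 = 0


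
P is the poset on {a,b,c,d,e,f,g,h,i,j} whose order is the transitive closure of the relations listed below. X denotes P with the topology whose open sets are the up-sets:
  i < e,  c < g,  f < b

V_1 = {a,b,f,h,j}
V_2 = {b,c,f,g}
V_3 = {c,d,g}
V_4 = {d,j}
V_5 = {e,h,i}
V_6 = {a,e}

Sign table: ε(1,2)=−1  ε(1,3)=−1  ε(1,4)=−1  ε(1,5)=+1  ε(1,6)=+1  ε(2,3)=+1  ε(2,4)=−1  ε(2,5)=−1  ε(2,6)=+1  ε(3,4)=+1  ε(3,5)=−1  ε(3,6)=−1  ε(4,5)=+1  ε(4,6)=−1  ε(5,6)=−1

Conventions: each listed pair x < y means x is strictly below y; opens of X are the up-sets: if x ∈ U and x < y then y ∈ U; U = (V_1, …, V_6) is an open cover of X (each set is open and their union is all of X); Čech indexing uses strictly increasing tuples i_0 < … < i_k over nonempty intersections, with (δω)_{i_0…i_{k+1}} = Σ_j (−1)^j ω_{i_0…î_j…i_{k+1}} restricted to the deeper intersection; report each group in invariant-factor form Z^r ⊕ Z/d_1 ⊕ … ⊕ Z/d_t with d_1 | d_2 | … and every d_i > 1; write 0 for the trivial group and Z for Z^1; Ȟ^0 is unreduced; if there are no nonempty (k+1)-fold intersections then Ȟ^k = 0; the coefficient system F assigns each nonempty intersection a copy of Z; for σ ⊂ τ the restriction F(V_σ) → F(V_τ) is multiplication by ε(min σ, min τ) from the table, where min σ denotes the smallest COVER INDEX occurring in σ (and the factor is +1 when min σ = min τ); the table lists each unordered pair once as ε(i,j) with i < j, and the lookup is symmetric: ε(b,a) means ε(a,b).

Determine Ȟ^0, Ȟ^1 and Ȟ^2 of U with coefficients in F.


intersection data:
  V12={b,f} V14={j} V15={h} V16={a} V23={c,g} V34={d} V56={e}
C dims 6,7; δ0: rk 6, SNF 1^5·2
Ȟ^0 = (6 − 6) − 0 = 0, so Ȟ^0 ≅ 0
Ȟ^1 = (7 − 0) − 6 = 1 plus torsion [2], so Ȟ^1 ≅ Z ⊕ Z/2
Ȟ^2 = (0 − 0) − 0 = 0, so Ȟ^2 ≅ 0

Ȟ^0 = 0; Ȟ^1 = Z ⊕ Z/2; Ȟ^2 = 0
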